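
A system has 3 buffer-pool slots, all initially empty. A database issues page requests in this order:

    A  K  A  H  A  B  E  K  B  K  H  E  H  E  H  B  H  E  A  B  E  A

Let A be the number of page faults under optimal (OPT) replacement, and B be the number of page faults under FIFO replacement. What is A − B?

Under OPT: F F . F . F F . . . F . . . . . . . F . . . → 7 faults.
Under FIFO: F F . F . F F F . . F . . . . F . F F . . . → 10 faults.
A − B = 7 − 10 = -3.

-3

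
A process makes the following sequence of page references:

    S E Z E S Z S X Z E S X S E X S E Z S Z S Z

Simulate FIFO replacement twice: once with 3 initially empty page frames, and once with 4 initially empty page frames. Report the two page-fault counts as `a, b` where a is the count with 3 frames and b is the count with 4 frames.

7, 4

3 frames: F F F . . . . F . . F . . F . . . F . . . . → 7 faults.
4 frames: F F F . . . . F . . . . . . . . . . . . . . → 4 faults.
4 < 7: adding a frame reduced faults, as is typical.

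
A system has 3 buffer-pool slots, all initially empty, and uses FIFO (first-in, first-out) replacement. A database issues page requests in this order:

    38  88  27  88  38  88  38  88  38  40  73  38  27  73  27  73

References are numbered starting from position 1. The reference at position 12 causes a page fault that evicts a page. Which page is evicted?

27

pos 1: 38 -> fault, frames [38]
pos 2: 88 -> fault, frames [38, 88]
pos 3: 27 -> fault, frames [38, 88, 27]
pos 4: 88 -> hit
pos 5: 38 -> hit
pos 6: 88 -> hit
pos 7: 38 -> hit
pos 8: 88 -> hit
pos 9: 38 -> hit
pos 10: 40 -> fault, evict 38, frames [88, 27, 40]
pos 11: 73 -> fault, evict 88, frames [27, 40, 73]
pos 12: 38 -> fault, evict 27, frames [40, 73, 38]
At position 12, page 27 is evicted.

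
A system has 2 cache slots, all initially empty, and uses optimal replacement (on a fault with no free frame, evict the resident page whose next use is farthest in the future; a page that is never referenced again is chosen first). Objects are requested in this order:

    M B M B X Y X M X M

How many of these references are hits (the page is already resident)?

5

M -> miss, frames (M)
B -> miss, frames (M B)
M -> hit
B -> hit
X -> miss, evict B, frames (M X)
Y -> miss, evict M, frames (X Y)
X -> hit
M -> miss, evict Y, frames (X M)
X -> hit
M -> hit
Hits: 5.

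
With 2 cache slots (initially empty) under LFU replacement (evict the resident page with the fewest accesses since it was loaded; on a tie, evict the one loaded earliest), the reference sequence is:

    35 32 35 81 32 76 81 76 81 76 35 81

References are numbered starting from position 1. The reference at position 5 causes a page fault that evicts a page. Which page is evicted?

pos 1: 35 → miss, frames [35]
pos 2: 32 → miss, frames [35, 32]
pos 3: 35 → hit
pos 4: 81 → miss, evict 32, frames [35, 81]
pos 5: 32 → miss, evict 81, frames [35, 32]
At position 5, page 81 is evicted.

81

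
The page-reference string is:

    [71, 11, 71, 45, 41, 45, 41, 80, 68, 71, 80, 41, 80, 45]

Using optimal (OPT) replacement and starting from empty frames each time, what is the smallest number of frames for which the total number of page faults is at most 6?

f=1: 14 faults
f=2: 9 faults
f=3: 8 faults
f=4: 7 faults
f=5: 6 faults
f=6: 6 faults
Smallest f with faults ≤ 6 is 5.

5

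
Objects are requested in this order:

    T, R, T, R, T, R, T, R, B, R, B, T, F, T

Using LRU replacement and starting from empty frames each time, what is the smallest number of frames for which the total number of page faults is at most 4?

3

f=1: 14 faults
f=2: 5 faults
f=3: 4 faults
f=4: 4 faults
Smallest f with faults ≤ 4 is 3.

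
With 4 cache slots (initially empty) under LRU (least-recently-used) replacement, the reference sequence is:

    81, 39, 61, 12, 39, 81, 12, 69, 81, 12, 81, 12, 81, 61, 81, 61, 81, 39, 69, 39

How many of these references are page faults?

8

81 -> fault, frames [81]
39 -> fault, frames [81, 39]
61 -> fault, frames [81, 39, 61]
12 -> fault, frames [81, 39, 61, 12]
39 -> hit
81 -> hit
12 -> hit
69 -> fault, evict 61, frames [39, 81, 12, 69]
81 -> hit
12 -> hit
81 -> hit
12 -> hit
81 -> hit
61 -> fault, evict 39, frames [69, 12, 81, 61]
81 -> hit
61 -> hit
81 -> hit
39 -> fault, evict 69, frames [12, 61, 81, 39]
69 -> fault, evict 12, frames [61, 81, 39, 69]
39 -> hit
Page faults: 8.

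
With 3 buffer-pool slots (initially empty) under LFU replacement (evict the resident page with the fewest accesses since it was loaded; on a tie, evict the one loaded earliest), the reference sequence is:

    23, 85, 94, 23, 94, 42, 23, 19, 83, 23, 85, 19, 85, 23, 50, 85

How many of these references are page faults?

23 -> fault, frames [23]
85 -> fault, frames [23, 85]
94 -> fault, frames [23, 85, 94]
23 -> hit
94 -> hit
42 -> fault, evict 85, frames [23, 94, 42]
23 -> hit
19 -> fault, evict 42, frames [23, 94, 19]
83 -> fault, evict 19, frames [23, 94, 83]
23 -> hit
85 -> fault, evict 83, frames [23, 94, 85]
19 -> fault, evict 85, frames [23, 94, 19]
85 -> fault, evict 19, frames [23, 94, 85]
23 -> hit
50 -> fault, evict 85, frames [23, 94, 50]
85 -> fault, evict 50, frames [23, 94, 85]
Page faults: 11.

11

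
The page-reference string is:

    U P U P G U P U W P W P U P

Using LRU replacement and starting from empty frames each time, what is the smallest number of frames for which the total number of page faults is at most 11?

f=1: 14 faults
f=2: 8 faults
f=3: 4 faults
f=4: 4 faults
Smallest f with faults ≤ 11 is 2.

2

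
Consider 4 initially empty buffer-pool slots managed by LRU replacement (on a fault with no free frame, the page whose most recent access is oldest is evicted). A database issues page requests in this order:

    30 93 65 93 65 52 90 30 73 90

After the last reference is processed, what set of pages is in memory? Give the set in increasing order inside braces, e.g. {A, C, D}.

{30, 52, 73, 90}

30 -> miss, frames (30)
93 -> miss, frames (30 93)
65 -> miss, frames (30 93 65)
93 -> hit
65 -> hit
52 -> miss, frames (30 93 65 52)
90 -> miss, evict 30, frames (93 65 52 90)
30 -> miss, evict 93, frames (65 52 90 30)
73 -> miss, evict 65, frames (52 90 30 73)
90 -> hit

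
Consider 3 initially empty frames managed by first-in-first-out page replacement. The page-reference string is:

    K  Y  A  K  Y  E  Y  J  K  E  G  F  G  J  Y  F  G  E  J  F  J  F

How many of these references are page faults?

14

K -> miss, frames (K)
Y -> miss, frames (K Y)
A -> miss, frames (K Y A)
K -> hit
Y -> hit
E -> miss, evict K, frames (Y A E)
Y -> hit
J -> miss, evict Y, frames (A E J)
K -> miss, evict A, frames (E J K)
E -> hit
G -> miss, evict E, frames (J K G)
F -> miss, evict J, frames (K G F)
G -> hit
J -> miss, evict K, frames (G F J)
Y -> miss, evict G, frames (F J Y)
F -> hit
G -> miss, evict F, frames (J Y G)
E -> miss, evict J, frames (Y G E)
J -> miss, evict Y, frames (G E J)
F -> miss, evict G, frames (E J F)
J -> hit
F -> hit
Page faults: 14.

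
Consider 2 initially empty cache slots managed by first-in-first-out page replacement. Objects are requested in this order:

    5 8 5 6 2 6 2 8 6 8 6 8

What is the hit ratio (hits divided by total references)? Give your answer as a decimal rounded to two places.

0.50

5 -> miss, frames [5]
8 -> miss, frames [5, 8]
5 -> hit
6 -> miss, evict 5, frames [8, 6]
2 -> miss, evict 8, frames [6, 2]
6 -> hit
2 -> hit
8 -> miss, evict 6, frames [2, 8]
6 -> miss, evict 2, frames [8, 6]
8 -> hit
6 -> hit
8 -> hit
Hits: 6 of 12 references → 6/12 = 0.5000.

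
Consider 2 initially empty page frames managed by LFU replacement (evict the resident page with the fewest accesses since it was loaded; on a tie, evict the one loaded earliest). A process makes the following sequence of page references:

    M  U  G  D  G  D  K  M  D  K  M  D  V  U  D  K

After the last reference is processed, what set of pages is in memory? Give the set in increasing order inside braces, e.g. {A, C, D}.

M → fault, frames {M}
U → fault, frames {M,U}
G → fault, evict M, frames {U,G}
D → fault, evict U, frames {G,D}
G → hit
D → hit
K → fault, evict G, frames {D,K}
M → fault, evict K, frames {D,M}
D → hit
K → fault, evict M, frames {D,K}
M → fault, evict K, frames {D,M}
D → hit
V → fault, evict M, frames {D,V}
U → fault, evict V, frames {D,U}
D → hit
K → fault, evict U, frames {D,K}

{D, K}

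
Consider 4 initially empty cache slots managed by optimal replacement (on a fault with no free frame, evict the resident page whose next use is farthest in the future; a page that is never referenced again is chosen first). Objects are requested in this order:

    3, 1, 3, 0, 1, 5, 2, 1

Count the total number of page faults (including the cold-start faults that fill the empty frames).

3 → fault, frames {3}
1 → fault, frames {3,1}
3 → hit
0 → fault, frames {3,1,0}
1 → hit
5 → fault, frames {3,1,0,5}
2 → fault, evict 5, frames {3,1,0,2}
1 → hit
Page faults: 5.

5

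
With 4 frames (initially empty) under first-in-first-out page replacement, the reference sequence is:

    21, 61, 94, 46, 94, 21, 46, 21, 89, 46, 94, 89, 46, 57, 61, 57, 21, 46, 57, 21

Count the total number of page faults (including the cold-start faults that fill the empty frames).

21 -> miss, frames {21}
61 -> miss, frames {21,61}
94 -> miss, frames {21,61,94}
46 -> miss, frames {21,61,94,46}
94 -> hit
21 -> hit
46 -> hit
21 -> hit
89 -> miss, evict 21, frames {61,94,46,89}
46 -> hit
94 -> hit
89 -> hit
46 -> hit
57 -> miss, evict 61, frames {94,46,89,57}
61 -> miss, evict 94, frames {46,89,57,61}
57 -> hit
21 -> miss, evict 46, frames {89,57,61,21}
46 -> miss, evict 89, frames {57,61,21,46}
57 -> hit
21 -> hit
Page faults: 9.

9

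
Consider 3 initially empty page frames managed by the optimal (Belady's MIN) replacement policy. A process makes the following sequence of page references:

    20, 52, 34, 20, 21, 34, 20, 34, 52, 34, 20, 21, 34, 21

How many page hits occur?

8

20 → fault, frames [20]
52 → fault, frames [20, 52]
34 → fault, frames [20, 52, 34]
20 → hit
21 → fault, evict 52, frames [20, 34, 21]
34 → hit
20 → hit
34 → hit
52 → fault, evict 21, frames [20, 34, 52]
34 → hit
20 → hit
21 → fault, evict 52, frames [20, 34, 21]
34 → hit
21 → hit
Hits: 8.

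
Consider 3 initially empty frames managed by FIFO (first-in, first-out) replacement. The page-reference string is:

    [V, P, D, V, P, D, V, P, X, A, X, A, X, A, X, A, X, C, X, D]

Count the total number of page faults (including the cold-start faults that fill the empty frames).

7

V → miss, frames {V}
P → miss, frames {V,P}
D → miss, frames {V,P,D}
V → hit
P → hit
D → hit
V → hit
P → hit
X → miss, evict V, frames {P,D,X}
A → miss, evict P, frames {D,X,A}
X → hit
A → hit
X → hit
A → hit
X → hit
A → hit
X → hit
C → miss, evict D, frames {X,A,C}
X → hit
D → miss, evict X, frames {A,C,D}
Page faults: 7.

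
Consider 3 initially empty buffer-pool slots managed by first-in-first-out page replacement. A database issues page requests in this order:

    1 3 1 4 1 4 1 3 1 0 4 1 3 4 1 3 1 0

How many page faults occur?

8

1 → fault, frames [1]
3 → fault, frames [1, 3]
1 → hit
4 → fault, frames [1, 3, 4]
1 → hit
4 → hit
1 → hit
3 → hit
1 → hit
0 → fault, evict 1, frames [3, 4, 0]
4 → hit
1 → fault, evict 3, frames [4, 0, 1]
3 → fault, evict 4, frames [0, 1, 3]
4 → fault, evict 0, frames [1, 3, 4]
1 → hit
3 → hit
1 → hit
0 → fault, evict 1, frames [3, 4, 0]
Page faults: 8.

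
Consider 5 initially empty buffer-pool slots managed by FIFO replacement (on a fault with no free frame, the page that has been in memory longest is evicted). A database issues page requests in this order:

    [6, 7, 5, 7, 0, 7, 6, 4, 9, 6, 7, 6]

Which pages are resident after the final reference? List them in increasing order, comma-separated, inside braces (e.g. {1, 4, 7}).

6 -> fault, frames (6)
7 -> fault, frames (6 7)
5 -> fault, frames (6 7 5)
7 -> hit
0 -> fault, frames (6 7 5 0)
7 -> hit
6 -> hit
4 -> fault, frames (6 7 5 0 4)
9 -> fault, evict 6, frames (7 5 0 4 9)
6 -> fault, evict 7, frames (5 0 4 9 6)
7 -> fault, evict 5, frames (0 4 9 6 7)
6 -> hit

{0, 4, 6, 7, 9}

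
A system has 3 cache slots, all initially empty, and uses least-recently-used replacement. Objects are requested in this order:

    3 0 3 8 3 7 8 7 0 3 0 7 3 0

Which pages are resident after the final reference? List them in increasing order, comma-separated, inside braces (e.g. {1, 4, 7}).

{0, 3, 7}

3 -> miss, frames [3]
0 -> miss, frames [3, 0]
3 -> hit
8 -> miss, frames [0, 3, 8]
3 -> hit
7 -> miss, evict 0, frames [8, 3, 7]
8 -> hit
7 -> hit
0 -> miss, evict 3, frames [8, 7, 0]
3 -> miss, evict 8, frames [7, 0, 3]
0 -> hit
7 -> hit
3 -> hit
0 -> hit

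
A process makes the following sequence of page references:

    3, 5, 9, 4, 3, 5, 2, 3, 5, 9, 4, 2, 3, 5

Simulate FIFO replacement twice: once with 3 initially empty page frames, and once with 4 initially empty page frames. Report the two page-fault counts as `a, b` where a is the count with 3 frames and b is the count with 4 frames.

3 frames: F F F F F F F . . F F . F F → 11 faults.
4 frames: F F F F . . F F F F F F F F → 12 faults.
12 > 11: adding a frame increased faults — Belady's anomaly.

11, 12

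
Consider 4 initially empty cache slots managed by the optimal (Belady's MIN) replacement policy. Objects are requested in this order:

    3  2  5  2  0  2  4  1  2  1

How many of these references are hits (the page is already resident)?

3 -> fault, frames (3)
2 -> fault, frames (3 2)
5 -> fault, frames (3 2 5)
2 -> hit
0 -> fault, frames (3 2 5 0)
2 -> hit
4 -> fault, evict 0, frames (3 2 5 4)
1 -> fault, evict 4, frames (3 2 5 1)
2 -> hit
1 -> hit
Hits: 4.

4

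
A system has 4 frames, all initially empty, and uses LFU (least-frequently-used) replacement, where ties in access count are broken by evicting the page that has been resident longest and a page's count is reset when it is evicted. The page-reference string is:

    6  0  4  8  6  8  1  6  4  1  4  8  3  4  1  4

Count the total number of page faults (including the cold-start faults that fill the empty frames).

7

6 -> miss, frames (6)
0 -> miss, frames (6 0)
4 -> miss, frames (6 0 4)
8 -> miss, frames (6 0 4 8)
6 -> hit
8 -> hit
1 -> miss, evict 0, frames (6 4 8 1)
6 -> hit
4 -> hit
1 -> hit
4 -> hit
8 -> hit
3 -> miss, evict 1, frames (6 4 8 3)
4 -> hit
1 -> miss, evict 3, frames (6 4 8 1)
4 -> hit
Page faults: 7.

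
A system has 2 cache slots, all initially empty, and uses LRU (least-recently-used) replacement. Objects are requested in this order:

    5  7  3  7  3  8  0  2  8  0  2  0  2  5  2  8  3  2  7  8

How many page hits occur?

5

5 -> miss, frames [5]
7 -> miss, frames [5, 7]
3 -> miss, evict 5, frames [7, 3]
7 -> hit
3 -> hit
8 -> miss, evict 7, frames [3, 8]
0 -> miss, evict 3, frames [8, 0]
2 -> miss, evict 8, frames [0, 2]
8 -> miss, evict 0, frames [2, 8]
0 -> miss, evict 2, frames [8, 0]
2 -> miss, evict 8, frames [0, 2]
0 -> hit
2 -> hit
5 -> miss, evict 0, frames [2, 5]
2 -> hit
8 -> miss, evict 5, frames [2, 8]
3 -> miss, evict 2, frames [8, 3]
2 -> miss, evict 8, frames [3, 2]
7 -> miss, evict 3, frames [2, 7]
8 -> miss, evict 2, frames [7, 8]
Hits: 5.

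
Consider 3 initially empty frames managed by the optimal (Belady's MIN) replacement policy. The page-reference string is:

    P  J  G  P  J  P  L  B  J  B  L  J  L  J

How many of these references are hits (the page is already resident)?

P: fault, frames (P)
J: fault, frames (P J)
G: fault, frames (P J G)
P: hit
J: hit
P: hit
L: fault, evict G, frames (P J L)
B: fault, evict P, frames (J L B)
J: hit
B: hit
L: hit
J: hit
L: hit
J: hit
Hits: 9.

9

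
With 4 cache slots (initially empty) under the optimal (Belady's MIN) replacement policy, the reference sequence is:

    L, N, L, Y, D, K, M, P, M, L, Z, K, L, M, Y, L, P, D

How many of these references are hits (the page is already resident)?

L → fault, frames {L}
N → fault, frames {L,N}
L → hit
Y → fault, frames {L,N,Y}
D → fault, frames {L,N,Y,D}
K → fault, evict N, frames {L,Y,D,K}
M → fault, evict D, frames {L,Y,K,M}
P → fault, evict Y, frames {L,K,M,P}
M → hit
L → hit
Z → fault, evict P, frames {L,K,M,Z}
K → hit
L → hit
M → hit
Y → fault, evict Z, frames {L,K,M,Y}
L → hit
P → fault, evict Y, frames {L,K,M,P}
D → fault, evict P, frames {L,K,M,D}
Hits: 7.

7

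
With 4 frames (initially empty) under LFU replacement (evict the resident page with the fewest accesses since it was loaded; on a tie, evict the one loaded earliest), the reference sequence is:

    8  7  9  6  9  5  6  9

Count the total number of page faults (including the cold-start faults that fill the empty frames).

5

8 → fault, frames {8}
7 → fault, frames {8,7}
9 → fault, frames {8,7,9}
6 → fault, frames {8,7,9,6}
9 → hit
5 → fault, evict 8, frames {7,9,6,5}
6 → hit
9 → hit
Page faults: 5.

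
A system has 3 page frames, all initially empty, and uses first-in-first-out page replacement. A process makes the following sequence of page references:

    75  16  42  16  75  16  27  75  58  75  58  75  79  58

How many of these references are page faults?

75: miss, frames {75}
16: miss, frames {75,16}
42: miss, frames {75,16,42}
16: hit
75: hit
16: hit
27: miss, evict 75, frames {16,42,27}
75: miss, evict 16, frames {42,27,75}
58: miss, evict 42, frames {27,75,58}
75: hit
58: hit
75: hit
79: miss, evict 27, frames {75,58,79}
58: hit
Page faults: 7.

7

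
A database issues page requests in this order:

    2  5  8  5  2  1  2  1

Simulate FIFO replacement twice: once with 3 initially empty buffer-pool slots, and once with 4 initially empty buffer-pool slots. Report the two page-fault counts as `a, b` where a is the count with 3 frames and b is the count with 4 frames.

5, 4

3 frames: F F F . . F F . → 5 faults.
4 frames: F F F . . F . . → 4 faults.
4 < 5: adding a frame reduced faults, as is typical.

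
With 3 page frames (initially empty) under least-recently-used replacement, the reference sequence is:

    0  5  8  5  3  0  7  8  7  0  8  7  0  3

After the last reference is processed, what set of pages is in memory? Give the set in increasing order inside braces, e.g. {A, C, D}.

{0, 3, 7}

0: fault, frames [0]
5: fault, frames [0, 5]
8: fault, frames [0, 5, 8]
5: hit
3: fault, evict 0, frames [8, 5, 3]
0: fault, evict 8, frames [5, 3, 0]
7: fault, evict 5, frames [3, 0, 7]
8: fault, evict 3, frames [0, 7, 8]
7: hit
0: hit
8: hit
7: hit
0: hit
3: fault, evict 8, frames [7, 0, 3]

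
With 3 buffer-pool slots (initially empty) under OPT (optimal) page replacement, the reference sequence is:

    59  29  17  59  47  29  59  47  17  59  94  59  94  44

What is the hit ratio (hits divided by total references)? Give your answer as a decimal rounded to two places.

59 -> fault, frames [59]
29 -> fault, frames [59, 29]
17 -> fault, frames [59, 29, 17]
59 -> hit
47 -> fault, evict 17, frames [59, 29, 47]
29 -> hit
59 -> hit
47 -> hit
17 -> fault, evict 47, frames [59, 29, 17]
59 -> hit
94 -> fault, evict 17, frames [59, 29, 94]
59 -> hit
94 -> hit
44 -> fault, evict 94, frames [59, 29, 44]
Hits: 7 of 14 references → 7/14 = 0.5000.

0.50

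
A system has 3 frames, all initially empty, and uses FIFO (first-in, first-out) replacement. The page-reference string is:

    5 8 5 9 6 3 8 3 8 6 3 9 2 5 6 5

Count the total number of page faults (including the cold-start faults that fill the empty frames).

5 → miss, frames {5}
8 → miss, frames {5,8}
5 → hit
9 → miss, frames {5,8,9}
6 → miss, evict 5, frames {8,9,6}
3 → miss, evict 8, frames {9,6,3}
8 → miss, evict 9, frames {6,3,8}
3 → hit
8 → hit
6 → hit
3 → hit
9 → miss, evict 6, frames {3,8,9}
2 → miss, evict 3, frames {8,9,2}
5 → miss, evict 8, frames {9,2,5}
6 → miss, evict 9, frames {2,5,6}
5 → hit
Page faults: 10.

10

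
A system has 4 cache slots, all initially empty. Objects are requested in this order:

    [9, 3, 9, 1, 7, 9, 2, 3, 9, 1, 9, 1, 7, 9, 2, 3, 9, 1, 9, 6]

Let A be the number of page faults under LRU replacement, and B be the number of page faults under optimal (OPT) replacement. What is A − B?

Under LRU: F F . F F . F F . F . . F . F F . F . F → 12 faults.
Under OPT: F F . F F . F . . . . . F . . . . F . F → 8 faults.
A − B = 12 − 8 = 4.

4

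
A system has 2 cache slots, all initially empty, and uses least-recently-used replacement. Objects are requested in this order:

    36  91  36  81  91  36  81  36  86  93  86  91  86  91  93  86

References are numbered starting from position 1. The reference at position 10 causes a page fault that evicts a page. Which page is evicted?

pos 1: 36 -> miss, frames (36)
pos 2: 91 -> miss, frames (36 91)
pos 3: 36 -> hit
pos 4: 81 -> miss, evict 91, frames (36 81)
pos 5: 91 -> miss, evict 36, frames (81 91)
pos 6: 36 -> miss, evict 81, frames (91 36)
pos 7: 81 -> miss, evict 91, frames (36 81)
pos 8: 36 -> hit
pos 9: 86 -> miss, evict 81, frames (36 86)
pos 10: 93 -> miss, evict 36, frames (86 93)
At position 10, page 36 is evicted.

36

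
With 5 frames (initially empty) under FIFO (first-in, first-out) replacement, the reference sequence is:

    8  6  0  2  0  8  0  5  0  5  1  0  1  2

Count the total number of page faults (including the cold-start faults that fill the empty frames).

6

8: miss, frames [8]
6: miss, frames [8, 6]
0: miss, frames [8, 6, 0]
2: miss, frames [8, 6, 0, 2]
0: hit
8: hit
0: hit
5: miss, frames [8, 6, 0, 2, 5]
0: hit
5: hit
1: miss, evict 8, frames [6, 0, 2, 5, 1]
0: hit
1: hit
2: hit
Page faults: 6.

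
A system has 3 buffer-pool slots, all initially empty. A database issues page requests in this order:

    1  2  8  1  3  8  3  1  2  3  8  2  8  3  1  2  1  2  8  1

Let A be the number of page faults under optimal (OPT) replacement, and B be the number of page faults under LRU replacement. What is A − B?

-3

Under OPT: F F F . F . . . F . . . . . F . . . . . → 6 faults.
Under LRU: F F F . F . . . F . F . . . F F . . F . → 9 faults.
A − B = 6 − 9 = -3.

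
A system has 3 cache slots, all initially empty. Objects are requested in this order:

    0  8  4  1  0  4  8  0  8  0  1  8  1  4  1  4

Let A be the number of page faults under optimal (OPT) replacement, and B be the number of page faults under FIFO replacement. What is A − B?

-2

Under OPT: F F F F . . F . . . . . . F . . → 6 faults.
Under FIFO: F F F F F . F . . . . . . F F . → 8 faults.
A − B = 6 − 8 = -2.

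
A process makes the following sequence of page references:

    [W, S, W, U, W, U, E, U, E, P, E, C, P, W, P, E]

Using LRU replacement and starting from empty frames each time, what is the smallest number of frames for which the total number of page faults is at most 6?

f=1: 16 faults
f=2: 9 faults
f=3: 8 faults
f=4: 7 faults
f=5: 6 faults
f=6: 6 faults
Smallest f with faults ≤ 6 is 5.

5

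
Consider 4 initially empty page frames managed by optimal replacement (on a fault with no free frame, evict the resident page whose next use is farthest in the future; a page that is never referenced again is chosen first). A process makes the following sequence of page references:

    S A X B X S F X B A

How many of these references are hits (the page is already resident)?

5

S -> fault, frames [S]
A -> fault, frames [S, A]
X -> fault, frames [S, A, X]
B -> fault, frames [S, A, X, B]
X -> hit
S -> hit
F -> fault, evict S, frames [A, X, B, F]
X -> hit
B -> hit
A -> hit
Hits: 5.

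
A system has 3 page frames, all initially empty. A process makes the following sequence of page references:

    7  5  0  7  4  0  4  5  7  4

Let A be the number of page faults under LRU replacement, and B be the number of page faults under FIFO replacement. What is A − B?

1

Under LRU: F F F . F . . F F . → 6 faults.
Under FIFO: F F F . F . . . F . → 5 faults.
A − B = 6 − 5 = 1.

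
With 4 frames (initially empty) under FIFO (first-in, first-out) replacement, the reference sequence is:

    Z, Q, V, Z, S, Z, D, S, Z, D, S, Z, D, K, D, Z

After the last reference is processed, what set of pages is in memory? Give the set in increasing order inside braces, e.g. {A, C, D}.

Z -> miss, frames {Z}
Q -> miss, frames {Z,Q}
V -> miss, frames {Z,Q,V}
Z -> hit
S -> miss, frames {Z,Q,V,S}
Z -> hit
D -> miss, evict Z, frames {Q,V,S,D}
S -> hit
Z -> miss, evict Q, frames {V,S,D,Z}
D -> hit
S -> hit
Z -> hit
D -> hit
K -> miss, evict V, frames {S,D,Z,K}
D -> hit
Z -> hit

{D, K, S, Z}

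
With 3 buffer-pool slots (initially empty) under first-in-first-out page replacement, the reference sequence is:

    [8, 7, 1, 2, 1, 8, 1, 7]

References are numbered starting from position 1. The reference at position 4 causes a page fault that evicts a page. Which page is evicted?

pos 1: 8 -> fault, frames [8]
pos 2: 7 -> fault, frames [8, 7]
pos 3: 1 -> fault, frames [8, 7, 1]
pos 4: 2 -> fault, evict 8, frames [7, 1, 2]
At position 4, page 8 is evicted.

8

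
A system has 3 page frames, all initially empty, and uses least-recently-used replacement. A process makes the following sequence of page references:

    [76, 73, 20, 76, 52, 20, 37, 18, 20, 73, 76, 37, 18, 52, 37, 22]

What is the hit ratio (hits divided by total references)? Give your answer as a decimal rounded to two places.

0.25

76 -> fault, frames {76}
73 -> fault, frames {76,73}
20 -> fault, frames {76,73,20}
76 -> hit
52 -> fault, evict 73, frames {20,76,52}
20 -> hit
37 -> fault, evict 76, frames {52,20,37}
18 -> fault, evict 52, frames {20,37,18}
20 -> hit
73 -> fault, evict 37, frames {18,20,73}
76 -> fault, evict 18, frames {20,73,76}
37 -> fault, evict 20, frames {73,76,37}
18 -> fault, evict 73, frames {76,37,18}
52 -> fault, evict 76, frames {37,18,52}
37 -> hit
22 -> fault, evict 18, frames {52,37,22}
Hits: 4 of 16 references → 4/16 = 0.2500.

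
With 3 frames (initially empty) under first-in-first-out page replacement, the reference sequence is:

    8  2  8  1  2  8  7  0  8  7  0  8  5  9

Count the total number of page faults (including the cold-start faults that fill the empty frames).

8

8 -> miss, frames (8)
2 -> miss, frames (8 2)
8 -> hit
1 -> miss, frames (8 2 1)
2 -> hit
8 -> hit
7 -> miss, evict 8, frames (2 1 7)
0 -> miss, evict 2, frames (1 7 0)
8 -> miss, evict 1, frames (7 0 8)
7 -> hit
0 -> hit
8 -> hit
5 -> miss, evict 7, frames (0 8 5)
9 -> miss, evict 0, frames (8 5 9)
Page faults: 8.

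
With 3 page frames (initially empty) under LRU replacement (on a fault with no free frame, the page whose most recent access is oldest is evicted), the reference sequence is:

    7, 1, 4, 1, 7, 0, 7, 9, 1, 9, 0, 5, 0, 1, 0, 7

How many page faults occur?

7: miss, frames (7)
1: miss, frames (7 1)
4: miss, frames (7 1 4)
1: hit
7: hit
0: miss, evict 4, frames (1 7 0)
7: hit
9: miss, evict 1, frames (0 7 9)
1: miss, evict 0, frames (7 9 1)
9: hit
0: miss, evict 7, frames (1 9 0)
5: miss, evict 1, frames (9 0 5)
0: hit
1: miss, evict 9, frames (5 0 1)
0: hit
7: miss, evict 5, frames (1 0 7)
Page faults: 10.

10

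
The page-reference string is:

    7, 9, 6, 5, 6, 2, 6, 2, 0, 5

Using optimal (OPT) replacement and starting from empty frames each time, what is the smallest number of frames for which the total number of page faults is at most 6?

3

f=1: 10 faults
f=2: 7 faults
f=3: 6 faults
f=4: 6 faults
f=5: 6 faults
f=6: 6 faults
Smallest f with faults ≤ 6 is 3.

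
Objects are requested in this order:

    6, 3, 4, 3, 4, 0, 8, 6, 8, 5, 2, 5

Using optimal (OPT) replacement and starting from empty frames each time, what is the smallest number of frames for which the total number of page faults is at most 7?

f=1: 12 faults
f=2: 8 faults
f=3: 7 faults
f=4: 7 faults
f=5: 7 faults
f=6: 7 faults
f=7: 7 faults
Smallest f with faults ≤ 7 is 3.

3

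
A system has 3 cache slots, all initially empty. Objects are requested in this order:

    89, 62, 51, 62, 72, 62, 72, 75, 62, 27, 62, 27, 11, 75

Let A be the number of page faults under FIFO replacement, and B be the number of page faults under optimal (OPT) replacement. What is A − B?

2

Under FIFO: F F F . F . . F F F . . F F → 9 faults.
Under OPT: F F F . F . . F . F . . F . → 7 faults.
A − B = 9 − 7 = 2.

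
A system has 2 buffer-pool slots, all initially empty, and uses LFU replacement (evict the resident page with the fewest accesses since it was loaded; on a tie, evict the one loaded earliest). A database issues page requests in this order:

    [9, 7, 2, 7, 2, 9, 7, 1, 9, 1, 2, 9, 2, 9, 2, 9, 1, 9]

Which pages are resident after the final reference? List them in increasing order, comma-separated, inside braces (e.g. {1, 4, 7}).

{2, 9}

9 → fault, frames (9)
7 → fault, frames (9 7)
2 → fault, evict 9, frames (7 2)
7 → hit
2 → hit
9 → fault, evict 7, frames (2 9)
7 → fault, evict 9, frames (2 7)
1 → fault, evict 7, frames (2 1)
9 → fault, evict 1, frames (2 9)
1 → fault, evict 9, frames (2 1)
2 → hit
9 → fault, evict 1, frames (2 9)
2 → hit
9 → hit
2 → hit
9 → hit
1 → fault, evict 9, frames (2 1)
9 → fault, evict 1, frames (2 9)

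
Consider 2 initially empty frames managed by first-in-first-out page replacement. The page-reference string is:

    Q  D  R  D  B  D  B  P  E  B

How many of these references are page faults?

8

Q → miss, frames {Q}
D → miss, frames {Q,D}
R → miss, evict Q, frames {D,R}
D → hit
B → miss, evict D, frames {R,B}
D → miss, evict R, frames {B,D}
B → hit
P → miss, evict B, frames {D,P}
E → miss, evict D, frames {P,E}
B → miss, evict P, frames {E,B}
Page faults: 8.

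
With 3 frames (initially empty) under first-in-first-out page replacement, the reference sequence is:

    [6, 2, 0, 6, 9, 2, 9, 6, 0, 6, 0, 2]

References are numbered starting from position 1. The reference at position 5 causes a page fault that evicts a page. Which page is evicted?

pos 1: 6 → miss, frames (6)
pos 2: 2 → miss, frames (6 2)
pos 3: 0 → miss, frames (6 2 0)
pos 4: 6 → hit
pos 5: 9 → miss, evict 6, frames (2 0 9)
At position 5, page 6 is evicted.

6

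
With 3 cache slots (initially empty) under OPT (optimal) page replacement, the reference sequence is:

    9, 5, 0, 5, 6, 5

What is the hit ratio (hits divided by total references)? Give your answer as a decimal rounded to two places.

9 → fault, frames [9]
5 → fault, frames [9, 5]
0 → fault, frames [9, 5, 0]
5 → hit
6 → fault, evict 0, frames [9, 5, 6]
5 → hit
Hits: 2 of 6 references → 2/6 = 0.3333.

0.33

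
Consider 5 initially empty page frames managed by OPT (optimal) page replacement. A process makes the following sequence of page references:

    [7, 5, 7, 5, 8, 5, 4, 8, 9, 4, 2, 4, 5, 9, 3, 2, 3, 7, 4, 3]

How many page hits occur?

13

7 → fault, frames {7}
5 → fault, frames {7,5}
7 → hit
5 → hit
8 → fault, frames {7,5,8}
5 → hit
4 → fault, frames {7,5,8,4}
8 → hit
9 → fault, frames {7,5,8,4,9}
4 → hit
2 → fault, evict 8, frames {7,5,4,9,2}
4 → hit
5 → hit
9 → hit
3 → fault, evict 9, frames {7,5,4,2,3}
2 → hit
3 → hit
7 → hit
4 → hit
3 → hit
Hits: 13.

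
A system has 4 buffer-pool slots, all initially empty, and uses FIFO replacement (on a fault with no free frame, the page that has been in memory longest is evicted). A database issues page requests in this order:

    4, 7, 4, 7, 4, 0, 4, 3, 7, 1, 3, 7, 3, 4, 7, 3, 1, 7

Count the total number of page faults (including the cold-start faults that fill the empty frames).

7

4 → fault, frames {4}
7 → fault, frames {4,7}
4 → hit
7 → hit
4 → hit
0 → fault, frames {4,7,0}
4 → hit
3 → fault, frames {4,7,0,3}
7 → hit
1 → fault, evict 4, frames {7,0,3,1}
3 → hit
7 → hit
3 → hit
4 → fault, evict 7, frames {0,3,1,4}
7 → fault, evict 0, frames {3,1,4,7}
3 → hit
1 → hit
7 → hit
Page faults: 7.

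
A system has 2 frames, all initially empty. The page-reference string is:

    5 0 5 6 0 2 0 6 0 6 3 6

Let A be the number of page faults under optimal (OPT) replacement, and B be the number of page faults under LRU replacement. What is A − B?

Under OPT: F F . F . F . F . . F . → 6 faults.
Under LRU: F F . F F F . F . . F . → 7 faults.
A − B = 6 − 7 = -1.

-1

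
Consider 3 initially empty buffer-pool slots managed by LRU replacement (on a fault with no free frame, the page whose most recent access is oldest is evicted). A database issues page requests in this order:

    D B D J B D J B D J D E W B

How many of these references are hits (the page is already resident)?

8

D: fault, frames {D}
B: fault, frames {D,B}
D: hit
J: fault, frames {B,D,J}
B: hit
D: hit
J: hit
B: hit
D: hit
J: hit
D: hit
E: fault, evict B, frames {J,D,E}
W: fault, evict J, frames {D,E,W}
B: fault, evict D, frames {E,W,B}
Hits: 8.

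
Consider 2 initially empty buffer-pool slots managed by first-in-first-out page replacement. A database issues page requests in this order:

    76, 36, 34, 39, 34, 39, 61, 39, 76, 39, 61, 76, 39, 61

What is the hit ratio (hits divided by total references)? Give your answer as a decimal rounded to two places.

0.21

76: miss, frames {76}
36: miss, frames {76,36}
34: miss, evict 76, frames {36,34}
39: miss, evict 36, frames {34,39}
34: hit
39: hit
61: miss, evict 34, frames {39,61}
39: hit
76: miss, evict 39, frames {61,76}
39: miss, evict 61, frames {76,39}
61: miss, evict 76, frames {39,61}
76: miss, evict 39, frames {61,76}
39: miss, evict 61, frames {76,39}
61: miss, evict 76, frames {39,61}
Hits: 3 of 14 references → 3/14 = 0.2143.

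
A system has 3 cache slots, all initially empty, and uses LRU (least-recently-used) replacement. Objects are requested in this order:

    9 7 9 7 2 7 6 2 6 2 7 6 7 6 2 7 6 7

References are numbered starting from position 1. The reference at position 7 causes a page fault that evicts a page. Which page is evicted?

9

pos 1: 9 -> fault, frames {9}
pos 2: 7 -> fault, frames {9,7}
pos 3: 9 -> hit
pos 4: 7 -> hit
pos 5: 2 -> fault, frames {9,7,2}
pos 6: 7 -> hit
pos 7: 6 -> fault, evict 9, frames {2,7,6}
At position 7, page 9 is evicted.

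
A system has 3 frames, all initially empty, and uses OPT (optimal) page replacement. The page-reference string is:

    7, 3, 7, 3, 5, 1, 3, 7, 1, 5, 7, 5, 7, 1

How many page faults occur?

7 -> miss, frames {7}
3 -> miss, frames {7,3}
7 -> hit
3 -> hit
5 -> miss, frames {7,3,5}
1 -> miss, evict 5, frames {7,3,1}
3 -> hit
7 -> hit
1 -> hit
5 -> miss, evict 3, frames {7,1,5}
7 -> hit
5 -> hit
7 -> hit
1 -> hit
Page faults: 5.

5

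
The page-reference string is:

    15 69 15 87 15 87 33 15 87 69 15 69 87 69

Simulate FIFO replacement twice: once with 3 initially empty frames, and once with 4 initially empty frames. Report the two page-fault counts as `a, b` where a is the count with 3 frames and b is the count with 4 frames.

3 frames: F F . F . . F F . F . . F . → 7 faults.
4 frames: F F . F . . F . . . . . . . → 4 faults.
4 < 7: adding a frame reduced faults, as is typical.

7, 4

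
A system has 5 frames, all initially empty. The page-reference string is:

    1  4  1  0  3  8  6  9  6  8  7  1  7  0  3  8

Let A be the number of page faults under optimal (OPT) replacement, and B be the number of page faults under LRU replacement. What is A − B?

Under OPT: F F . F F F F F . . F . . . F . → 9 faults.
Under LRU: F F . F F F F F . . F F . F F . → 11 faults.
A − B = 9 − 11 = -2.

-2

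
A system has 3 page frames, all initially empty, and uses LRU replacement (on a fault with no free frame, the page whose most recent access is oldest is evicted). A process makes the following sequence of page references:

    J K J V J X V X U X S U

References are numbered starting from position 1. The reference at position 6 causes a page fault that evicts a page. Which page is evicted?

pos 1: J -> miss, frames (J)
pos 2: K -> miss, frames (J K)
pos 3: J -> hit
pos 4: V -> miss, frames (K J V)
pos 5: J -> hit
pos 6: X -> miss, evict K, frames (V J X)
At position 6, page K is evicted.

K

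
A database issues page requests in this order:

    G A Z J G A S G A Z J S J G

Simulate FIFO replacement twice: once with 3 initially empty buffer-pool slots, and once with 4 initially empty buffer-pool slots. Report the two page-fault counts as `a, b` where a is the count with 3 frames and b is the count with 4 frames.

10, 11

3 frames: F F F F F F F . . F F . . F → 10 faults.
4 frames: F F F F . . F F F F F F . F → 11 faults.
11 > 10: adding a frame increased faults — Belady's anomaly.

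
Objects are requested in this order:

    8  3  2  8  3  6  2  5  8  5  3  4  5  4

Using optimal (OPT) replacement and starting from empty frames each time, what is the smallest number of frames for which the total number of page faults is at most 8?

f=1: 14 faults
f=2: 9 faults
f=3: 7 faults
f=4: 6 faults
f=5: 6 faults
f=6: 6 faults
Smallest f with faults ≤ 8 is 3.

3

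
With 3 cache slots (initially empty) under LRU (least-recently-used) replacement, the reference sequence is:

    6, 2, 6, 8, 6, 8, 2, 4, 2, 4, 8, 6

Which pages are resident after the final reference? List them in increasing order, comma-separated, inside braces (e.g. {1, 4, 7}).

{4, 6, 8}

6 -> miss, frames {6}
2 -> miss, frames {6,2}
6 -> hit
8 -> miss, frames {2,6,8}
6 -> hit
8 -> hit
2 -> hit
4 -> miss, evict 6, frames {8,2,4}
2 -> hit
4 -> hit
8 -> hit
6 -> miss, evict 2, frames {4,8,6}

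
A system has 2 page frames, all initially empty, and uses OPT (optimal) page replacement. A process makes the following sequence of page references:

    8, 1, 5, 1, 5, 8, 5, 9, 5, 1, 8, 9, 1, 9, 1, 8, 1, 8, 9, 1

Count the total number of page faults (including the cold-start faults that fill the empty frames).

10

8 -> fault, frames {8}
1 -> fault, frames {8,1}
5 -> fault, evict 8, frames {1,5}
1 -> hit
5 -> hit
8 -> fault, evict 1, frames {5,8}
5 -> hit
9 -> fault, evict 8, frames {5,9}
5 -> hit
1 -> fault, evict 5, frames {9,1}
8 -> fault, evict 1, frames {9,8}
9 -> hit
1 -> fault, evict 8, frames {9,1}
9 -> hit
1 -> hit
8 -> fault, evict 9, frames {1,8}
1 -> hit
8 -> hit
9 -> fault, evict 8, frames {1,9}
1 -> hit
Page faults: 10.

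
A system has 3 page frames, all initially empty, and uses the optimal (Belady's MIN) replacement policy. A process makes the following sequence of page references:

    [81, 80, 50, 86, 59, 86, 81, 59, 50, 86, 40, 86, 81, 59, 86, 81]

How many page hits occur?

8

81 -> fault, frames (81)
80 -> fault, frames (81 80)
50 -> fault, frames (81 80 50)
86 -> fault, evict 80, frames (81 50 86)
59 -> fault, evict 50, frames (81 86 59)
86 -> hit
81 -> hit
59 -> hit
50 -> fault, evict 59, frames (81 86 50)
86 -> hit
40 -> fault, evict 50, frames (81 86 40)
86 -> hit
81 -> hit
59 -> fault, evict 40, frames (81 86 59)
86 -> hit
81 -> hit
Hits: 8.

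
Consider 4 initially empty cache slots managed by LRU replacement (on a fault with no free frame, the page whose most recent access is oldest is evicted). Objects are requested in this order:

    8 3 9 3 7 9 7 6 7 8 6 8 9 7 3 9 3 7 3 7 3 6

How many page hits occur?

14

8: fault, frames (8)
3: fault, frames (8 3)
9: fault, frames (8 3 9)
3: hit
7: fault, frames (8 9 3 7)
9: hit
7: hit
6: fault, evict 8, frames (3 9 7 6)
7: hit
8: fault, evict 3, frames (9 6 7 8)
6: hit
8: hit
9: hit
7: hit
3: fault, evict 6, frames (8 9 7 3)
9: hit
3: hit
7: hit
3: hit
7: hit
3: hit
6: fault, evict 8, frames (9 7 3 6)
Hits: 14.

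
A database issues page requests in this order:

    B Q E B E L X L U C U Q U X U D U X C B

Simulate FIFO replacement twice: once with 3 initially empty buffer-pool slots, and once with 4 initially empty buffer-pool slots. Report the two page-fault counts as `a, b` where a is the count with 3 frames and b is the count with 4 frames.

3 frames: F F F . . F F . F F . F . F F F . . F F → 13 faults.
4 frames: F F F . . F F . F F . F . . . F . F . F → 11 faults.
11 < 13: adding a frame reduced faults, as is typical.

13, 11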